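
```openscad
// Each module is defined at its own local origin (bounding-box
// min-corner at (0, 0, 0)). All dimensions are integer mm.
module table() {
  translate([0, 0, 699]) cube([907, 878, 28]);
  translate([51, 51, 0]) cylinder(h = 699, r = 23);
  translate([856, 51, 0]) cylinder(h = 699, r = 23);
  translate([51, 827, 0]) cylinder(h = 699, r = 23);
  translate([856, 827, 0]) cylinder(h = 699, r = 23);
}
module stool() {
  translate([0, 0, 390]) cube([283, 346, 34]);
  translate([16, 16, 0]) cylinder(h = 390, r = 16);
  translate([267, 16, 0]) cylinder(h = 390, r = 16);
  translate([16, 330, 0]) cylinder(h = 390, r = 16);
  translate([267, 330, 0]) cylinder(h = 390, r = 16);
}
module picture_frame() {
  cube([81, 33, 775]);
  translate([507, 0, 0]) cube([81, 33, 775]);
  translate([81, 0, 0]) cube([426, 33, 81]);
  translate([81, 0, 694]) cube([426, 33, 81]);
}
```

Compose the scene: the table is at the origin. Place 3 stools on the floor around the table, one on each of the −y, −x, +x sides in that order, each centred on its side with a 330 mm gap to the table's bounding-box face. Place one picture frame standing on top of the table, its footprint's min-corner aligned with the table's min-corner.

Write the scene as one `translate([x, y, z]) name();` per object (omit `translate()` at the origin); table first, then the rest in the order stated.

table();
translate([312, -676, 0]) stool();
translate([-613, 266, 0]) stool();
translate([1237, 266, 0]) stool();
translate([0, 0, 727]) picture_frame();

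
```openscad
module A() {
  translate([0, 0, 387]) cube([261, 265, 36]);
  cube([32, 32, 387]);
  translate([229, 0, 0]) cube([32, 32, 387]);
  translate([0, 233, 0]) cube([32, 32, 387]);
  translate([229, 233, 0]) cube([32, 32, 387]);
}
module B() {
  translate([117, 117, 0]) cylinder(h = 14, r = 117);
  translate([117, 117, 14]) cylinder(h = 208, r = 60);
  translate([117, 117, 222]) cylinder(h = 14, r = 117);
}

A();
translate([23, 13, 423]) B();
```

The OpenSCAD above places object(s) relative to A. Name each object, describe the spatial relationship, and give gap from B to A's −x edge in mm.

A is a stool. B is a spool. The spool is on top of the stool. The gap from the spool to the stool's −x edge is 23 mm.

The spool's min-x is at 23; the stool's min-x is 0; gap = 23 mm.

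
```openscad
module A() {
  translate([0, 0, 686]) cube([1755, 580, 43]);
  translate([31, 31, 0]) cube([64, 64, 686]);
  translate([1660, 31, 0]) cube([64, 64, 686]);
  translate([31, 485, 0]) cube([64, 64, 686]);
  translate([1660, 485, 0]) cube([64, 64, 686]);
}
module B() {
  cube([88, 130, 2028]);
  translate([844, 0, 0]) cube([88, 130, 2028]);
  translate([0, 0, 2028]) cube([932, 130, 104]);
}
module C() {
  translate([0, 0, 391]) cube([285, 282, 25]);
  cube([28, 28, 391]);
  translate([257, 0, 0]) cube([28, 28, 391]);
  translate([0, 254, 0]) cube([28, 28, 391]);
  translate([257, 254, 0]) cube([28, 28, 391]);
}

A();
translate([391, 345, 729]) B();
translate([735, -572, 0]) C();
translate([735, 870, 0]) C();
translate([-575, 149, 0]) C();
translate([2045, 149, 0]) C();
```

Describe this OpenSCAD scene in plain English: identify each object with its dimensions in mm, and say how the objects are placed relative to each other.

A is a table with a 1755×580 mm rectangular top, 43 mm thick, top surface at z = 729 mm, supported by four 64×64 mm square legs, each inset 31 mm from the nearest pair of top edges, running from the floor.

B is a door frame. The clear opening is 756 mm wide and 2028 mm high. Two 88 mm wide jambs, 130 mm deep, stand either side of the opening from the floor to the top of the opening. A 104 mm thick head sits across the top of both jambs, spanning the full outside width of the frame.

C is a simple wooden stool: a rectangular seat 285 mm (x) by 282 mm (y), 25 mm thick, top face at z = 416 mm, on four square legs, each 28×28 mm in cross-section. The legs rest on z = 0, each flush with a corner of the seat.

The door frame is on top of the table. Four stools sit around the table at the −y, +y, −x, +x sides.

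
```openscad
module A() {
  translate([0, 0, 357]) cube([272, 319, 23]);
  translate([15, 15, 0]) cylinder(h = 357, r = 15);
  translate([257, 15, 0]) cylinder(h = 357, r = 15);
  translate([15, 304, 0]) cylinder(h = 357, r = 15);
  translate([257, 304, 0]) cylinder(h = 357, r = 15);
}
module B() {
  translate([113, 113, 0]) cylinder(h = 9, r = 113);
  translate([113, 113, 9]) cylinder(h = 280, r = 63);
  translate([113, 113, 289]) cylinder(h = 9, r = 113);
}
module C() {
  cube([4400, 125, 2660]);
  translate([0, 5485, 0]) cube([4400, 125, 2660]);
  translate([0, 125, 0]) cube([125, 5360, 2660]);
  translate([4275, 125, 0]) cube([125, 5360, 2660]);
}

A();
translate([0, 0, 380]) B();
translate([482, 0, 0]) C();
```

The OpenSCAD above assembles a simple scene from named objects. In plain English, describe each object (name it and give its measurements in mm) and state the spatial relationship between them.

A is a four-legged stool. The seat is a 272×319×23 mm slab whose top surface is at z = 380 mm; four round legs, each 30 mm in diameter, run from the floor (z = 0) to the underside of the seat, each leg's axis is inset half a diameter from the nearest pair of seat edges (so the leg's bounding box is flush with the corner).

B is a spool: two coaxial disc flanges of radius 113 mm and thickness 9 mm, joined by a core cylinder of radius 63 mm and height 280 mm. The lower flange rests on z = 0 and the three cylinders share a vertical axis.

C is the wall frame of a small rectangular building: four walls, each 2660 mm tall and 125 mm thick, enclosing a footprint 4400 mm (x) by 5610 mm (y) outside-to-outside, with no floor or roof. The front and back walls (the −y and +y sides) span the full width; the two side walls fit between them.

The spool is on top of the stool. The house frame is on the floor beside the stool on its +x side.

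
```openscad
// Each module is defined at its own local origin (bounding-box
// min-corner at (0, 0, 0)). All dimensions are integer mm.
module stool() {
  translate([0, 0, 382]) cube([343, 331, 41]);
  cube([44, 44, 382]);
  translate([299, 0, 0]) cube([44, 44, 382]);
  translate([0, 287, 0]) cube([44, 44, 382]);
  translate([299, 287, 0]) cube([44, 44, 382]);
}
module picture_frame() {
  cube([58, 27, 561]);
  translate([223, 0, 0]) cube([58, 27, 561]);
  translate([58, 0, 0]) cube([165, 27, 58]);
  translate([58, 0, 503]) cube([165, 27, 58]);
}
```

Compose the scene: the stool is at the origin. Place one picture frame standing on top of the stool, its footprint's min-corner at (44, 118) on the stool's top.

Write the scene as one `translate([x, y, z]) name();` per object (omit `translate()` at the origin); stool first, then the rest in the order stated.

stool();
translate([44, 118, 423]) picture_frame();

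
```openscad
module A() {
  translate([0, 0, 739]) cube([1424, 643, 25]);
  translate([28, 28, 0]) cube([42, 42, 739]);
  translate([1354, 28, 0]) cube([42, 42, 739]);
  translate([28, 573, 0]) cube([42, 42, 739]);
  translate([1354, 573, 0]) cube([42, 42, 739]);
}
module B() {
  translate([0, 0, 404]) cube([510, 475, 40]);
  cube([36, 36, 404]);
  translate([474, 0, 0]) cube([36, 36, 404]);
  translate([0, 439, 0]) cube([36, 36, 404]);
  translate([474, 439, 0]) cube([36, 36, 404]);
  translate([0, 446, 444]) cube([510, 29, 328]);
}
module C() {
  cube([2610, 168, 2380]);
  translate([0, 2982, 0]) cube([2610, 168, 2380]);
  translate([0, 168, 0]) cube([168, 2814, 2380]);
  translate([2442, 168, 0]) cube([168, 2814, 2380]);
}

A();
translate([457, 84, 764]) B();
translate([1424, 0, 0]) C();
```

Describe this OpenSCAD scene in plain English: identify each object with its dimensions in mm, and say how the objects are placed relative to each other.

A is a table with a 1424×643 mm rectangular top, 25 mm thick, top surface at z = 764 mm, supported by four 42×42 mm square legs, each inset 28 mm from the nearest pair of top edges, running from the floor.

B is a chair. The seat is a 510×475×40 mm slab with its top at z = 444 mm, on four 36×36 mm corner legs (flush with the seat edges, standing on z = 0). A flat backrest 29 mm thick, 328 mm tall, spans the full seat width and rises from the seat top along its +y edge, rear face flush with the rear of the seat.

C is the wall frame of a small rectangular building: four walls, each 2380 mm tall and 168 mm thick, enclosing a footprint 2610 mm (x) by 3150 mm (y) outside-to-outside, with no floor or roof. The front and back walls (the −y and +y sides) span the full width; the two side walls fit between them.

The chair is on top of the table, centred. The house frame is against the table's +x side, with their −y faces flush.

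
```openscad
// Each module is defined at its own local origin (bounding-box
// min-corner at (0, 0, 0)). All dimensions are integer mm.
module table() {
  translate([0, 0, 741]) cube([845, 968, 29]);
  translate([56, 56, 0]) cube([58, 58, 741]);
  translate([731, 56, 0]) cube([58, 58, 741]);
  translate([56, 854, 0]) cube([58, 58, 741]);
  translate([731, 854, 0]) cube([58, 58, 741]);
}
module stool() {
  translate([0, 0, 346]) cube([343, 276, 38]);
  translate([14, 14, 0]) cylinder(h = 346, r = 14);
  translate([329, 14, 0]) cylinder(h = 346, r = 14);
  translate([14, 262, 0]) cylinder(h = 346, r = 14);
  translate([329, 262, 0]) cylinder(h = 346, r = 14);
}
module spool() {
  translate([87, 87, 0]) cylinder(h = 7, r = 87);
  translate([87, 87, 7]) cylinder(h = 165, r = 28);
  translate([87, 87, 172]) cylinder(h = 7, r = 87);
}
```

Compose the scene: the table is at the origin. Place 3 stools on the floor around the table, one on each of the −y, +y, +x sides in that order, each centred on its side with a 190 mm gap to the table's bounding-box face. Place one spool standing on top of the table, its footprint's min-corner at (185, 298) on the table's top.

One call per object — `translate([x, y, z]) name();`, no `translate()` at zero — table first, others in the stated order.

table();
translate([251, -466, 0]) stool();
translate([251, 1158, 0]) stool();
translate([1035, 346, 0]) stool();
translate([185, 298, 770]) spool();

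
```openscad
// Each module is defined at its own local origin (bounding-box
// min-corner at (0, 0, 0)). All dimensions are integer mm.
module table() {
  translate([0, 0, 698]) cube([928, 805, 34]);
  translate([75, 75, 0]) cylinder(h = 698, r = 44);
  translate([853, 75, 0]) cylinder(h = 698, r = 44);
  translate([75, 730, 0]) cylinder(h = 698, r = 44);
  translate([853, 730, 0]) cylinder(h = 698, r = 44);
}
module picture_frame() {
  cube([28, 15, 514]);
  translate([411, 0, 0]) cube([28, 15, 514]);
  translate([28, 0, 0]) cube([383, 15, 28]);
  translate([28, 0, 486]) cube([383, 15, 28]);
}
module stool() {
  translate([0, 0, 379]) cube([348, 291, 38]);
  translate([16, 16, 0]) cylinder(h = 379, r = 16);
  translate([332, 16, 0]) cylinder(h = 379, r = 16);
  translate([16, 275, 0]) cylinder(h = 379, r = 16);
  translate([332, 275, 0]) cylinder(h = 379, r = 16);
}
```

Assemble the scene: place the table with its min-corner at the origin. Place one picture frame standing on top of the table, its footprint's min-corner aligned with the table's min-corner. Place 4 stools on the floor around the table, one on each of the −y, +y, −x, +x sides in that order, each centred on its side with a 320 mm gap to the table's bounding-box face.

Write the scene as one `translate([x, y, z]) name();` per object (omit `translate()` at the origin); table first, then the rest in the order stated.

table();
translate([0, 0, 732]) picture_frame();
translate([290, -611, 0]) stool();
translate([290, 1125, 0]) stool();
translate([-668, 257, 0]) stool();
translate([1248, 257, 0]) stool();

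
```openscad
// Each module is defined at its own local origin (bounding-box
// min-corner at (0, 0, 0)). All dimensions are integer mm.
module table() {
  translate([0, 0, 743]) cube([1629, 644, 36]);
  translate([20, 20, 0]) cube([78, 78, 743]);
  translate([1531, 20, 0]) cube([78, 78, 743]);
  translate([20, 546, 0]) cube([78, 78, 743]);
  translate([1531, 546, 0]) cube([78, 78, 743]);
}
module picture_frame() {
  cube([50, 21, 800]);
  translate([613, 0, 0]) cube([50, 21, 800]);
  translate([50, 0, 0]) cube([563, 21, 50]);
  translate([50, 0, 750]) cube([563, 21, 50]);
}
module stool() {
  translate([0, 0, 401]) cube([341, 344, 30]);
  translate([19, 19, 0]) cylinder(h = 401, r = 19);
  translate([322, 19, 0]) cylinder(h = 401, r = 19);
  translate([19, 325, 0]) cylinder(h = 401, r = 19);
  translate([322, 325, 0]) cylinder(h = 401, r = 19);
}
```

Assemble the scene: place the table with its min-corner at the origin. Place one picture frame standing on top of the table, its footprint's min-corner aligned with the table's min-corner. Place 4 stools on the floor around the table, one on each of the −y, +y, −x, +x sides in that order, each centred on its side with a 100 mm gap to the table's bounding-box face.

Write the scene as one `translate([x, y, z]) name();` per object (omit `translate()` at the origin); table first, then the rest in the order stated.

table();
translate([0, 0, 779]) picture_frame();
translate([644, -444, 0]) stool();
translate([644, 744, 0]) stool();
translate([-441, 150, 0]) stool();
translate([1729, 150, 0]) stool();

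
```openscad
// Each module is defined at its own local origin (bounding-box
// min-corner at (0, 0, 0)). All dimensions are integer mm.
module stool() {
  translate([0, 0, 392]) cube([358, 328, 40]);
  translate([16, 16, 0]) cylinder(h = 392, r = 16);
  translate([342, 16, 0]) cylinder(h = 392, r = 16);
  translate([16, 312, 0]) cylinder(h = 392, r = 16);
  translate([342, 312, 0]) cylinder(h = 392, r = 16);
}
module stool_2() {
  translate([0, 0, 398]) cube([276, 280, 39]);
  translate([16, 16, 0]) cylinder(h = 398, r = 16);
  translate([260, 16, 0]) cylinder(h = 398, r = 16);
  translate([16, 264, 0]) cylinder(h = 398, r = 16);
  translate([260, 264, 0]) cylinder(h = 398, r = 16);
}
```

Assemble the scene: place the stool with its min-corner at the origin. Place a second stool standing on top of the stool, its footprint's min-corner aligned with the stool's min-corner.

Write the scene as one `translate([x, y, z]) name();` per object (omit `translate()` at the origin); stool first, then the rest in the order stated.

stool();
translate([0, 0, 432]) stool_2();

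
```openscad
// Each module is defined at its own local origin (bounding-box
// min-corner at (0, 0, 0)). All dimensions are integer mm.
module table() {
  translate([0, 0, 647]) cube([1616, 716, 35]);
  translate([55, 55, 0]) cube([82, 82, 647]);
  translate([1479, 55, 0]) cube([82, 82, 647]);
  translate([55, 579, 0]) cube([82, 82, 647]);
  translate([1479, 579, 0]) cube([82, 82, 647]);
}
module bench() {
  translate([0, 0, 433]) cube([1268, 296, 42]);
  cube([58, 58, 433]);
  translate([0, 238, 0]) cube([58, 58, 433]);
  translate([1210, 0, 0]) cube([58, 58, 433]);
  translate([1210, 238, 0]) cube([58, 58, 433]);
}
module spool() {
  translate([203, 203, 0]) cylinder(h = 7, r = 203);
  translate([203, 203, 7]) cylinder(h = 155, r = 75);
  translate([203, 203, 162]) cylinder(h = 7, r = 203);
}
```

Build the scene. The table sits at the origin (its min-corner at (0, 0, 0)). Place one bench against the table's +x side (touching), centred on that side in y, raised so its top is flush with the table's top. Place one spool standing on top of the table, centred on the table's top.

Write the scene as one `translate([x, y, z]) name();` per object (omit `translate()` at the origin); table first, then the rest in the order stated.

table();
translate([1616, 210, 207]) bench();
translate([605, 155, 682]) spool();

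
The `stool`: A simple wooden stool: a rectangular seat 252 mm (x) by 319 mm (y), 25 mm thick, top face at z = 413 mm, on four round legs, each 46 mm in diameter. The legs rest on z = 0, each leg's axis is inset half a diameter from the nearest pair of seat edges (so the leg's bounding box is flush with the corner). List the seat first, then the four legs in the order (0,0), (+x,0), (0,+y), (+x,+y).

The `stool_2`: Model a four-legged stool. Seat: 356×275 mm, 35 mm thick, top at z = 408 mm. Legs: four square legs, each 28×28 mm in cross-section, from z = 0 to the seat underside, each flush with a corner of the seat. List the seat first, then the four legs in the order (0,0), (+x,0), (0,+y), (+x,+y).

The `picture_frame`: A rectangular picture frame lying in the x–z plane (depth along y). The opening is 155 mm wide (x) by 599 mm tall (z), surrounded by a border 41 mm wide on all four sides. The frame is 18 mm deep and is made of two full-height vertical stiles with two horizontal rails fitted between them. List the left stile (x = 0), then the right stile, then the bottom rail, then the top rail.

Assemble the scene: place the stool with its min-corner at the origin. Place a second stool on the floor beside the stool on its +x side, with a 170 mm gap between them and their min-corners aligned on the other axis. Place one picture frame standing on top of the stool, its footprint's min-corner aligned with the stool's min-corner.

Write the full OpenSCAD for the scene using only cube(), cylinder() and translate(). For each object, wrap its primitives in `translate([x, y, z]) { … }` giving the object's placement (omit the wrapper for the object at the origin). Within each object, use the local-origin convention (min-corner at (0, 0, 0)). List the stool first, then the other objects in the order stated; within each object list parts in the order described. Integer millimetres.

translate([0, 0, 388]) cube([252, 319, 25]);
translate([23, 23, 0]) cylinder(h = 388, r = 23);
translate([229, 23, 0]) cylinder(h = 388, r = 23);
translate([23, 296, 0]) cylinder(h = 388, r = 23);
translate([229, 296, 0]) cylinder(h = 388, r = 23);
translate([422, 0, 0]) {
  translate([0, 0, 373]) cube([356, 275, 35]);
  cube([28, 28, 373]);
  translate([328, 0, 0]) cube([28, 28, 373]);
  translate([0, 247, 0]) cube([28, 28, 373]);
  translate([328, 247, 0]) cube([28, 28, 373]);
}
translate([0, 0, 413]) {
  cube([41, 18, 681]);
  translate([196, 0, 0]) cube([41, 18, 681]);
  translate([41, 0, 0]) cube([155, 18, 41]);
  translate([41, 0, 640]) cube([155, 18, 41]);
}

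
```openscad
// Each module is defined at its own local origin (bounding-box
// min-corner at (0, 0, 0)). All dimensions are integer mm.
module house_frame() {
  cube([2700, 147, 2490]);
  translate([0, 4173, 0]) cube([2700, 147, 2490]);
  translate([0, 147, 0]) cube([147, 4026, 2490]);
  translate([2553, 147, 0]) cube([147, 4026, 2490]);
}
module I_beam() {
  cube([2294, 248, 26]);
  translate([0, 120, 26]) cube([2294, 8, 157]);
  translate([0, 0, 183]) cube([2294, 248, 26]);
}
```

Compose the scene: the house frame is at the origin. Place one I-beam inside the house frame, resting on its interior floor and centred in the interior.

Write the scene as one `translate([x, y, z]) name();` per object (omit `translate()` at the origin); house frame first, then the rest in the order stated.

house_frame();
translate([203, 2036, 0]) I_beam();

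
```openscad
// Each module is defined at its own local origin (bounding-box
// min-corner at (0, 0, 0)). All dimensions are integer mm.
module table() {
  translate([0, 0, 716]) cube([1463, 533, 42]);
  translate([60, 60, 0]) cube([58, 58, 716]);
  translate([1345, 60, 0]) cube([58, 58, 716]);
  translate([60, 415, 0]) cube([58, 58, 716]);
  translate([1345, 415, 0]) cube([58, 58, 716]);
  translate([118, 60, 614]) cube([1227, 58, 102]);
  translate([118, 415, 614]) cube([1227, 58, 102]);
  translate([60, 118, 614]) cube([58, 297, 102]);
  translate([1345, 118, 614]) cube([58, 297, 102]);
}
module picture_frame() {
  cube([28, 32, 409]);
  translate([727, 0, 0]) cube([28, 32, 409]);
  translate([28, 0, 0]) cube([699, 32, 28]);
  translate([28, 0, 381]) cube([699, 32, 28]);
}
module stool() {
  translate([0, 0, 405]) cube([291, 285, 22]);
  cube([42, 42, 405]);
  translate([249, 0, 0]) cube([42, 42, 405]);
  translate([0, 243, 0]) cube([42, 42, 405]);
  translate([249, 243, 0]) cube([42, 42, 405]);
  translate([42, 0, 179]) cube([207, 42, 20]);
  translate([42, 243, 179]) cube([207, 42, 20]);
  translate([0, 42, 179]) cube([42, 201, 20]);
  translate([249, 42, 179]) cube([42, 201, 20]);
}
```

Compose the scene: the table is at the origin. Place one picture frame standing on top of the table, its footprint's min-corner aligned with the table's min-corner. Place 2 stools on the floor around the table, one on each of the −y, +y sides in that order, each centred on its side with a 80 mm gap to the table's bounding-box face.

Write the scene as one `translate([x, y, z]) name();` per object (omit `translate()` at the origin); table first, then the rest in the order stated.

table();
translate([0, 0, 758]) picture_frame();
translate([586, -365, 0]) stool();
translate([586, 613, 0]) stool();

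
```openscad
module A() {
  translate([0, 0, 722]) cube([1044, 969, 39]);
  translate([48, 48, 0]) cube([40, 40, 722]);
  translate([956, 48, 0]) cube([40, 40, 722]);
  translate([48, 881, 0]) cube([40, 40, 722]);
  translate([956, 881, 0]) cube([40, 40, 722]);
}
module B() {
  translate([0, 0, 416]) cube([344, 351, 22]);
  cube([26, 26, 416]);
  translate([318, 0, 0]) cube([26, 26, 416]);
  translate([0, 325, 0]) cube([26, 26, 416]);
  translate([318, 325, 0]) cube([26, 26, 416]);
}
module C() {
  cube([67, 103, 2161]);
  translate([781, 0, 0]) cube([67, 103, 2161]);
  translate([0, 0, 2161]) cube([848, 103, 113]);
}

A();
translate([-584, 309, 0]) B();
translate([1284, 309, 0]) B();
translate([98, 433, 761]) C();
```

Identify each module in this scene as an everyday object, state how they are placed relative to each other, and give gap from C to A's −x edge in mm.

A is a table. B is a stool. C is a door frame. Two stools sit around the table at the −x, +x sides. The door frame is on top of the table, centred. The gap from the door frame to the table's −x edge is 98 mm.

The door frame's min-x is at 98; the table's min-x is 0; gap = 98 mm.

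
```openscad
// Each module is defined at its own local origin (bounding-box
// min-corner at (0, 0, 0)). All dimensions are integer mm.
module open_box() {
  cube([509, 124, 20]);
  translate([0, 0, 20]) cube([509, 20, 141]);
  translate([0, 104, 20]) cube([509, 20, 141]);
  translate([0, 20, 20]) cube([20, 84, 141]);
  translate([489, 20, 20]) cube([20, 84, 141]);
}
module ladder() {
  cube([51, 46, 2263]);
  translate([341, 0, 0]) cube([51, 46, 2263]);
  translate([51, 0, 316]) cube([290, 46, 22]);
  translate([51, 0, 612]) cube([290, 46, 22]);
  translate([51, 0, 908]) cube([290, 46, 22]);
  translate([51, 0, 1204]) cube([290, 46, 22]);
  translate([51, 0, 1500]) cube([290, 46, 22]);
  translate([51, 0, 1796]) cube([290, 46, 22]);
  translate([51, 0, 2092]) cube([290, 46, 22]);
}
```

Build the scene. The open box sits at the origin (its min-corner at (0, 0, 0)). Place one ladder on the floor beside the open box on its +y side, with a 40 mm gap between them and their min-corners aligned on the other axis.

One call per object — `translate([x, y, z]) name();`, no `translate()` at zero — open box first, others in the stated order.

open_box();
translate([0, 164, 0]) ladder();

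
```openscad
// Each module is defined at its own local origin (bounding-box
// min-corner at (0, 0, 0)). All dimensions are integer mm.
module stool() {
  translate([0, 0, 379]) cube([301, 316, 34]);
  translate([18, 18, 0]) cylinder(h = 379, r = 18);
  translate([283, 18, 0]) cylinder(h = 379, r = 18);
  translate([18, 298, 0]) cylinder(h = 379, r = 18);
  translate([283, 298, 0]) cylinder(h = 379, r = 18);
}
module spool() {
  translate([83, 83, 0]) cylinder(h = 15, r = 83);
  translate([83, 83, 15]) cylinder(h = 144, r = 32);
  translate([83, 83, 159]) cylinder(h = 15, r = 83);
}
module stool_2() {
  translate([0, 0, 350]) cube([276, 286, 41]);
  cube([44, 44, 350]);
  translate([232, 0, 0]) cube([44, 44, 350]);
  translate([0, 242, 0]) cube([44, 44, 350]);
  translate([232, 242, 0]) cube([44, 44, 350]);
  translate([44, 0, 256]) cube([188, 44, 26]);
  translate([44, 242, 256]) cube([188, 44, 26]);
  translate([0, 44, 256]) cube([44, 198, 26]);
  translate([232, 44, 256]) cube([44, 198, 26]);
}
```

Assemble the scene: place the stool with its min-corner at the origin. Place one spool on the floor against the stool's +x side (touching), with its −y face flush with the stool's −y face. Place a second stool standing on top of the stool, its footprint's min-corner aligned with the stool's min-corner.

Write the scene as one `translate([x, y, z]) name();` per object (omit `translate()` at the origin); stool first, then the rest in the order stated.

stool();
translate([301, 0, 0]) spool();
translate([0, 0, 413]) stool_2();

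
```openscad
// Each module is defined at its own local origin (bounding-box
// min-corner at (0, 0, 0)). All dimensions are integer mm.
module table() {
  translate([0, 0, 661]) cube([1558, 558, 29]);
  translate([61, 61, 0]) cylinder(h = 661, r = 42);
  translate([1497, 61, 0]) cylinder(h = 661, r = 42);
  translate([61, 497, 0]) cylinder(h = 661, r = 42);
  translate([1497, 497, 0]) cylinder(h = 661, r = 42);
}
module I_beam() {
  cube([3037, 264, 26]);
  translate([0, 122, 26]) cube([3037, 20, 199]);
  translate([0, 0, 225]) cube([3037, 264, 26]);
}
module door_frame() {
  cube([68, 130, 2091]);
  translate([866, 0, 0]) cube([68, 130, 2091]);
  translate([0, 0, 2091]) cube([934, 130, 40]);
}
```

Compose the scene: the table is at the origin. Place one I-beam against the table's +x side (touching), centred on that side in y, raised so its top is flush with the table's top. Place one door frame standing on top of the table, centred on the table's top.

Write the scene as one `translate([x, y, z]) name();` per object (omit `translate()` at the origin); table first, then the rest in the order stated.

table();
translate([1558, 147, 439]) I_beam();
translate([312, 214, 690]) door_frame();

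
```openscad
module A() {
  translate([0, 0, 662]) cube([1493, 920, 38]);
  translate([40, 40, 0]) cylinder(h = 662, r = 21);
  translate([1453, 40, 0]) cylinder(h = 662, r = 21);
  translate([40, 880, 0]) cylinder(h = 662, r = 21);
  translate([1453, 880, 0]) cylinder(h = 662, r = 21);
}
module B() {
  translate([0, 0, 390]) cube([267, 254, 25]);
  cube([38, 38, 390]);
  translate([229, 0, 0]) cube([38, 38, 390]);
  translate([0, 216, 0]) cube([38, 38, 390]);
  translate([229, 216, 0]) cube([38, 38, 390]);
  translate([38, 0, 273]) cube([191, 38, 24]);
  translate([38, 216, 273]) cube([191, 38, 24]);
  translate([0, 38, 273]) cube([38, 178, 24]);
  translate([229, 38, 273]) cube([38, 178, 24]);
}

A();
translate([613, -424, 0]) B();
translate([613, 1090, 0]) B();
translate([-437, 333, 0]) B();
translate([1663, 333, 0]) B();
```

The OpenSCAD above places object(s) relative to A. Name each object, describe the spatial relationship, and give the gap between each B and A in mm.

Each stool's nearest face is 170 mm from the table's bounding box.

A is a table. B is a stool. Four stools sit around the table at the −y, +y, −x, +x sides. The gap between each stool and the table is 170 mm.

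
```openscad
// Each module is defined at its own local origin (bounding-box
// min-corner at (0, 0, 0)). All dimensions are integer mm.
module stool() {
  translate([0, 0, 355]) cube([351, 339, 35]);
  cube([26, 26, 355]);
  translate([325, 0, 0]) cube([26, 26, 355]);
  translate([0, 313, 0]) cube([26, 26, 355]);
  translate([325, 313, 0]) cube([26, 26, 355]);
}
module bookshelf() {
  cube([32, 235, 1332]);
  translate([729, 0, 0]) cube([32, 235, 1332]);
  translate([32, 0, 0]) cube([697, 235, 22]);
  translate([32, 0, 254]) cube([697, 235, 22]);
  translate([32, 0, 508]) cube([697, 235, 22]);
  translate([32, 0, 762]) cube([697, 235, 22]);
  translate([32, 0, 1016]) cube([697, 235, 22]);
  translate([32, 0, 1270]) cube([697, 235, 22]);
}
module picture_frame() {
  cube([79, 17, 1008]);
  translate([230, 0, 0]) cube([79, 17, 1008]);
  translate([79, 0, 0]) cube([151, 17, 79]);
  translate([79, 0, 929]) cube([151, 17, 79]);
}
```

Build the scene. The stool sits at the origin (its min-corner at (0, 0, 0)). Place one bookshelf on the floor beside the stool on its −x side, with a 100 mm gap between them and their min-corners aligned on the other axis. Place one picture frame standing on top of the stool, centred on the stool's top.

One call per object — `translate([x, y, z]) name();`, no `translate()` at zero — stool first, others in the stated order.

stool();
translate([-861, 0, 0]) bookshelf();
translate([21, 161, 390]) picture_frame();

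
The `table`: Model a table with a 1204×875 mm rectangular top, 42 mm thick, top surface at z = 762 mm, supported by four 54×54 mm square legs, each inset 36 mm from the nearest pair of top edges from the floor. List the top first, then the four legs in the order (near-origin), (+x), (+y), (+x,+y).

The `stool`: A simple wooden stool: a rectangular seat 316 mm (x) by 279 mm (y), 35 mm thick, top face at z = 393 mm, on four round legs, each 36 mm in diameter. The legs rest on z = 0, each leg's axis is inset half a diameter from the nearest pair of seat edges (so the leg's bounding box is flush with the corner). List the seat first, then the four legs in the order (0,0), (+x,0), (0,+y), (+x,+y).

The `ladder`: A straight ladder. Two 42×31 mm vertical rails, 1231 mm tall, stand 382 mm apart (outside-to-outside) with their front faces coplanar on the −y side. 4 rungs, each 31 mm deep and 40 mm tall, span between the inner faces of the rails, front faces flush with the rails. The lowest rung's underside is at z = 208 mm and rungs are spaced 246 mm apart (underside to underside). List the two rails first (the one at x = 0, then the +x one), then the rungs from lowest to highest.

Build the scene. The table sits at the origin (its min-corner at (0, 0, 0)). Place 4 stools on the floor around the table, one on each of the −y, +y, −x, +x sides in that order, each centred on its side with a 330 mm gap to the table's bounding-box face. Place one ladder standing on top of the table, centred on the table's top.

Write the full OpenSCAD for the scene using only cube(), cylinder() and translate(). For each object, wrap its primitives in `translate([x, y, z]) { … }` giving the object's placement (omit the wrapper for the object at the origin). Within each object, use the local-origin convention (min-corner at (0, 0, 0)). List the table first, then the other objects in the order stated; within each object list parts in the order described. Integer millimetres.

translate([0, 0, 720]) cube([1204, 875, 42]);
translate([36, 36, 0]) cube([54, 54, 720]);
translate([1114, 36, 0]) cube([54, 54, 720]);
translate([36, 785, 0]) cube([54, 54, 720]);
translate([1114, 785, 0]) cube([54, 54, 720]);
translate([444, -609, 0]) {
  translate([0, 0, 358]) cube([316, 279, 35]);
  translate([18, 18, 0]) cylinder(h = 358, r = 18);
  translate([298, 18, 0]) cylinder(h = 358, r = 18);
  translate([18, 261, 0]) cylinder(h = 358, r = 18);
  translate([298, 261, 0]) cylinder(h = 358, r = 18);
}
translate([444, 1205, 0]) {
  translate([0, 0, 358]) cube([316, 279, 35]);
  translate([18, 18, 0]) cylinder(h = 358, r = 18);
  translate([298, 18, 0]) cylinder(h = 358, r = 18);
  translate([18, 261, 0]) cylinder(h = 358, r = 18);
  translate([298, 261, 0]) cylinder(h = 358, r = 18);
}
translate([-646, 298, 0]) {
  translate([0, 0, 358]) cube([316, 279, 35]);
  translate([18, 18, 0]) cylinder(h = 358, r = 18);
  translate([298, 18, 0]) cylinder(h = 358, r = 18);
  translate([18, 261, 0]) cylinder(h = 358, r = 18);
  translate([298, 261, 0]) cylinder(h = 358, r = 18);
}
translate([1534, 298, 0]) {
  translate([0, 0, 358]) cube([316, 279, 35]);
  translate([18, 18, 0]) cylinder(h = 358, r = 18);
  translate([298, 18, 0]) cylinder(h = 358, r = 18);
  translate([18, 261, 0]) cylinder(h = 358, r = 18);
  translate([298, 261, 0]) cylinder(h = 358, r = 18);
}
translate([411, 422, 762]) {
  cube([42, 31, 1231]);
  translate([340, 0, 0]) cube([42, 31, 1231]);
  translate([42, 0, 208]) cube([298, 31, 40]);
  translate([42, 0, 454]) cube([298, 31, 40]);
  translate([42, 0, 700]) cube([298, 31, 40]);
  translate([42, 0, 946]) cube([298, 31, 40]);
}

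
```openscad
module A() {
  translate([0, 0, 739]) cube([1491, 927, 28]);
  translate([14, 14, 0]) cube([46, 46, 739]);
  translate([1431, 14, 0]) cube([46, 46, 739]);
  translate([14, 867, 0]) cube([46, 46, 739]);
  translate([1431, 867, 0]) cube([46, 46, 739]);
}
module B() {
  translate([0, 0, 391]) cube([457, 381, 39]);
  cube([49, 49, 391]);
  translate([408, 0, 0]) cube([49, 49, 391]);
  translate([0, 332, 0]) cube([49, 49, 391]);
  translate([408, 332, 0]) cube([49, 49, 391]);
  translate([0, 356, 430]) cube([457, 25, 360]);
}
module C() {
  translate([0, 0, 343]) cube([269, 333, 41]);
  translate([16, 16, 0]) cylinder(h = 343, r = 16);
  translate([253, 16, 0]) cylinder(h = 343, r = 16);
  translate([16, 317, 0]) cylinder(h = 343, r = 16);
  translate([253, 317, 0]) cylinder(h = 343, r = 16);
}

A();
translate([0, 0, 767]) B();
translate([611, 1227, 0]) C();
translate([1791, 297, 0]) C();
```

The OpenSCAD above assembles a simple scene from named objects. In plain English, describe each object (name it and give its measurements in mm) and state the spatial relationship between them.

A is a table with a 1491×927 mm rectangular top, 28 mm thick, top surface at z = 767 mm, supported by four 46×46 mm square legs, each inset 14 mm from the nearest pair of top edges, running from the floor.

B is a chair. The seat is a 457×381×39 mm slab with its top at z = 430 mm, on four 49×49 mm corner legs (flush with the seat edges, standing on z = 0). A flat backrest 25 mm thick, 360 mm tall, spans the full seat width and rises from the seat top along its +y edge, rear face flush with the rear of the seat.

C is a four-legged stool. The seat is a 269×333×41 mm slab whose top surface is at z = 384 mm; four round legs, each 32 mm in diameter, run from the floor (z = 0) to the underside of the seat, each leg's axis is inset half a diameter from the nearest pair of seat edges (so the leg's bounding box is flush with the corner).

The chair is on top of the table. Two stools sit around the table at the +y, +x sides.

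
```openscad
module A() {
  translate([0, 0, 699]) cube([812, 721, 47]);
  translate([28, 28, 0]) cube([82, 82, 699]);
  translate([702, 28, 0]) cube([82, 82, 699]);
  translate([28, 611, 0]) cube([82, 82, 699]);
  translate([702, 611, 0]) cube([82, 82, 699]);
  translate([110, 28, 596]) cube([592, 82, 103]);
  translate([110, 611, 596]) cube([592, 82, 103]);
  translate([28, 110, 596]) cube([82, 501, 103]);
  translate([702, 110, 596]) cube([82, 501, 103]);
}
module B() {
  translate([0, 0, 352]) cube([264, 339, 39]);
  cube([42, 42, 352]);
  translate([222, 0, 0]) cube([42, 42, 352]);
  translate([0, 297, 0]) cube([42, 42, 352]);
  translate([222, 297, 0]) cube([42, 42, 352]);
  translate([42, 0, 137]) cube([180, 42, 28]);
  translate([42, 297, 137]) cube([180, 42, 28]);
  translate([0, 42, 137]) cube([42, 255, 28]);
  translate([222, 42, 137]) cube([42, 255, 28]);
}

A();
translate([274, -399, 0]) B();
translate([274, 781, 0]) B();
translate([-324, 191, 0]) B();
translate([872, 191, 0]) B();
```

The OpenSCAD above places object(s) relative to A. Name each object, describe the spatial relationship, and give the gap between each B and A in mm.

Each stool's nearest face is 60 mm from the table's bounding box.

A is a table. B is a stool. Four stools sit around the table at the −y, +y, −x, +x sides. The gap between each stool and the table is 60 mm.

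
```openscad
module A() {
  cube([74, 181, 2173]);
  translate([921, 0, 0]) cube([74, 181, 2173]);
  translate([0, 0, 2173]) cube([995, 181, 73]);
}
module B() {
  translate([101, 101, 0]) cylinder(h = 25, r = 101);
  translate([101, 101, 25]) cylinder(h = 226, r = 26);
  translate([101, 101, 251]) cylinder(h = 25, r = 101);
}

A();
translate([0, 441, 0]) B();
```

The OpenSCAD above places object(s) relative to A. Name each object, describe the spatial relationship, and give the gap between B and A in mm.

The spool's nearest face is 260 mm from the door frame's +y face.

A is a door frame. B is a spool. The spool is on the floor beside the door frame on its +y side. The gap between the spool and the door frame is 260 mm.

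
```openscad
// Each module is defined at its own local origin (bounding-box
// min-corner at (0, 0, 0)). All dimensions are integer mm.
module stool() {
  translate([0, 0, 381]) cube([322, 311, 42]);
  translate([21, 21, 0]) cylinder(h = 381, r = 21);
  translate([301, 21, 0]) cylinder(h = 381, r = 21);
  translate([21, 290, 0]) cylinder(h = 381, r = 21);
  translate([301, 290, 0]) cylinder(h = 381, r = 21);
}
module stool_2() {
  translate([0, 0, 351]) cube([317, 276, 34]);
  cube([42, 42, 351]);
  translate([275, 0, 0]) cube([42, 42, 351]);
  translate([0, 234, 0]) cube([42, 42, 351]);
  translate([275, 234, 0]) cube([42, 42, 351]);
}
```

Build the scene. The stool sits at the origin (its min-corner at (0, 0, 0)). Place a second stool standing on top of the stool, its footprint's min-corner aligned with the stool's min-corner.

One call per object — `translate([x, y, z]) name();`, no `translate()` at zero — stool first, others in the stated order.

stool();
translate([0, 0, 423]) stool_2();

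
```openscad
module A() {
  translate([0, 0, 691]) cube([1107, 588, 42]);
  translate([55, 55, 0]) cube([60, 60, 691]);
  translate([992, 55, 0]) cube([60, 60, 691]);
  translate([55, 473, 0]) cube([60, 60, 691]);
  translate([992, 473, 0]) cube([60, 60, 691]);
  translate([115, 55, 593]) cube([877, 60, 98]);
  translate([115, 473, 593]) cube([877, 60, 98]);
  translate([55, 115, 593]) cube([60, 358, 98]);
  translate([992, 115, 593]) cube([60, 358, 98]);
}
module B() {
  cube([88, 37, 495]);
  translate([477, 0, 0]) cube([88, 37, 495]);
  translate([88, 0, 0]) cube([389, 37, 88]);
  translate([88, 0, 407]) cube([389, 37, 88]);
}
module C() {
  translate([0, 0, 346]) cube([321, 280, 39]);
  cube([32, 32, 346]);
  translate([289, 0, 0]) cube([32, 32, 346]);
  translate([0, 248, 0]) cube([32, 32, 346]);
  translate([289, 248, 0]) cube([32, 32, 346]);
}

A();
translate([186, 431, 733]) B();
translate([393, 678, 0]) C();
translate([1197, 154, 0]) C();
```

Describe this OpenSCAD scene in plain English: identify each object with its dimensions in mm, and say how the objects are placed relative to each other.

A is a rectangular dining table. The top is 1107×588×42 mm with its upper surface at z = 733 mm. It stands on four 60×60 mm square legs, each inset 55 mm from the nearest pair of top edges, running from the floor to the underside of the top. Four apron rails, 60 mm thick and 98 mm tall, run between adjacent legs with their top edges flush with the underside of the top and their outer faces flush with the legs' outer faces.

B is a picture frame with a 389×319 mm rectangular opening (x by z) and a uniform 88 mm border on every side. Frame depth is 37 mm along y. It is built from two vertical stiles running the full outside height and two horizontal rails spanning the gap between the stiles.

C is a four-legged stool. The seat is 321×280 mm, 39 mm thick, top at z = 385 mm. It stands on four square legs, each 32×32 mm in cross-section, from z = 0 to the seat underside, each flush with a corner of the seat.

The picture frame is on top of the table. Two stools sit around the table at the +y, +x sides.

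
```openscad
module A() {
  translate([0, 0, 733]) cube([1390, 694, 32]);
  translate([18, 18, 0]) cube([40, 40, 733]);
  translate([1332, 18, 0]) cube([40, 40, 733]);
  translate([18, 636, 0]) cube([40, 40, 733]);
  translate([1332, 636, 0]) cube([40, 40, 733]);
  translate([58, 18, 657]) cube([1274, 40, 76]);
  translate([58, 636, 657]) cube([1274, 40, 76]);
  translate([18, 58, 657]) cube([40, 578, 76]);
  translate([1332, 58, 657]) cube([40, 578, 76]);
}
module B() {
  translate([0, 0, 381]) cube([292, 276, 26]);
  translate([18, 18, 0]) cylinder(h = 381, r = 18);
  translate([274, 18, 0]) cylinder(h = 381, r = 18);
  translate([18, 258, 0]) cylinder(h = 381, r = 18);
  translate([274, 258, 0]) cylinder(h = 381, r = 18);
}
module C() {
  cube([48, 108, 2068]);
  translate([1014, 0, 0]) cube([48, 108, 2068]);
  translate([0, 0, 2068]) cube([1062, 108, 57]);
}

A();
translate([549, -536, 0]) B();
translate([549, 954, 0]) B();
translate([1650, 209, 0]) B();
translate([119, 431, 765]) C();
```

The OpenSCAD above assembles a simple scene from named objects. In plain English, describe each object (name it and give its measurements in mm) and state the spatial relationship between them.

A is a table: top 1390 mm (x) × 694 mm (y), 32 mm thick, upper face at z = 765 mm, on four 40×40 mm square legs, each inset 18 mm from the nearest pair of top edges, running from z = 0 to the bottom of the top. Four apron rails, 40 mm thick and 76 mm tall, run between adjacent legs with their top edges flush with the underside of the top and their outer faces flush with the legs' outer faces.

B is a four-legged stool. The seat is 292×276 mm, 26 mm thick, top at z = 407 mm. It stands on four round legs, each 36 mm in diameter, from z = 0 to the seat underside, each leg's axis is inset half a diameter from the nearest pair of seat edges (so the leg's bounding box is flush with the corner).

C is a rectangular door frame: two vertical jambs of 48×108 mm section, 2068 mm tall, with a clear opening 966 mm wide between their inner faces. A header 57 mm tall and 108 mm deep lies on top of the jambs and spans the full outside width.

Three stools sit around the table at the −y, +y, +x sides. The door frame is on top of the table.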